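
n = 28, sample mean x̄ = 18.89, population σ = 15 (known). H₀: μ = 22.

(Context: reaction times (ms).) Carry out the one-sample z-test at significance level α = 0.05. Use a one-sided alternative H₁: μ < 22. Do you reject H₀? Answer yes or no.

SE = σ/√n = 15/√28 = 2.8347
z = (x̄−μ₀)/SE = (18.89−22)/2.8347 = -1.0971
p-value (one-sided, H₁ less) = 0.13630
At α=0.05: p ≥ α → fail to reject H₀

reject H₀: no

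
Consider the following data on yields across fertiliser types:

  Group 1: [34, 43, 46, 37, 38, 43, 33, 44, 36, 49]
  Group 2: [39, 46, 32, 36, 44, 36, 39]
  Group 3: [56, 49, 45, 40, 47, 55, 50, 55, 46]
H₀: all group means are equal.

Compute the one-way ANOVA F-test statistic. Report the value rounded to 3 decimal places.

Group means [40.30, 38.86, 49.22], grand mean 43.000
SSB = Σnᵢ(x̄ᵢ−x̄)² = 541.487; SSW = ΣΣ(x−x̄ᵢ)² = 636.513
MSB = 541.487/2 = 270.7437; MSW = 636.513/23 = 27.6745
F = MSB/MSW = 9.7832
df = (2, 23)

test statistic = 9.783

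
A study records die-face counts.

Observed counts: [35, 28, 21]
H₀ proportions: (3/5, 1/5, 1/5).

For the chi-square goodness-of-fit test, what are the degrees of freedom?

df = k − 1 = 3 − 1 = 2

degrees of freedom = 2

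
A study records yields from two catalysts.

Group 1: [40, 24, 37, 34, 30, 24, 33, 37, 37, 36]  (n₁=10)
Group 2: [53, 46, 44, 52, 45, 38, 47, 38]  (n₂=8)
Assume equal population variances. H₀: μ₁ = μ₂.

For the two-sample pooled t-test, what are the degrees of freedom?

degrees of freedom = 16

df = n₁ + n₂ − 2 = 10 + 8 − 2 = 16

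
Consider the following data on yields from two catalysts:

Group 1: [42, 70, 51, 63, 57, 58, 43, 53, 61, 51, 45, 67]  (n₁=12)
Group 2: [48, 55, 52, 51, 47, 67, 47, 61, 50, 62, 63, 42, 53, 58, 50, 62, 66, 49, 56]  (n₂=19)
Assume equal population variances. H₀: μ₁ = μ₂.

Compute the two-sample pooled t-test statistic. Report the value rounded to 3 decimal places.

x̄₁=55.083, s₁=9.199, n₁=12
x̄₂=54.684, s₂=7.196, n₂=19
s_p² = [11·9.199² + 18·7.196²]/29 = 64.2421
SE = √(s_p²·(1/12+1/19)) = 2.9554
t = (55.083−54.684)/2.9554 = 0.1350
df = 29

test statistic = 0.135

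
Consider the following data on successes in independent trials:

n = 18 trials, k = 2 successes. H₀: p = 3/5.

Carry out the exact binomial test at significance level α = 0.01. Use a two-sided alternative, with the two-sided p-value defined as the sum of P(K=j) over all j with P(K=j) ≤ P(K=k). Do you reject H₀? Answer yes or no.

reject H₀: yes

Exact binomial: n=18, k=2, p₀=3/5=0.6000
P(X=j) = C(n,j)·p₀^j·(1−p₀)^(n−j); p = Σ P(X=j) over j with P(X=j) ≤ P(X=2)
p-value (two-sided) = 0.00003
At α=0.01: p < α → reject H₀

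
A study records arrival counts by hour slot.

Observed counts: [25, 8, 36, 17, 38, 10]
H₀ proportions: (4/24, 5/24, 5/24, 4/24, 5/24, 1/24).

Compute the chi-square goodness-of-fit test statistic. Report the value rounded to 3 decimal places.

n = 134; E_i = n·p_i = [22.33, 27.92, 27.92, 22.33, 27.92, 5.58]
χ² = (25−22.33)²/22.33 + (8−27.92)²/27.92 + (36−27.92)²/27.92 + (17−22.33)²/22.33 + (38−27.92)²/27.92 + (10−5.58)²/5.58 = 25.2776
df = 5

test statistic = 25.278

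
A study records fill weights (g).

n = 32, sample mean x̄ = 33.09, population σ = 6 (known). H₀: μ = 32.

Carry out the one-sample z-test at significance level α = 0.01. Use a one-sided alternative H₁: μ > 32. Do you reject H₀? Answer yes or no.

SE = σ/√n = 6/√32 = 1.0607
z = (x̄−μ₀)/SE = (33.09−32)/1.0607 = 1.0277
p-value (one-sided, H₁ greater) = 0.15205
At α=0.01: p ≥ α → fail to reject H₀

reject H₀: no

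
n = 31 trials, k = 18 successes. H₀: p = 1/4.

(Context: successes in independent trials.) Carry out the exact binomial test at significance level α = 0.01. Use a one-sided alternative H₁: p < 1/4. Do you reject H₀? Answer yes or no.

reject H₀: no

Exact binomial: n=31, k=18, p₀=1/4=0.2500
P(X≤18) from Σ C(n,i)·p₀^i·(1−p₀)^(n−i)
p-value (one-sided, H₁ less) = 0.99998
At α=0.01: p ≥ α → fail to reject H₀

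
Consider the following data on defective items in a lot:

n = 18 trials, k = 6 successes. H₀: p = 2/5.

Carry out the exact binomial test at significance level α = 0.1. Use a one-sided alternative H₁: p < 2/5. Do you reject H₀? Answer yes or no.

Exact binomial: n=18, k=6, p₀=2/5=0.4000
P(X≤6) from Σ C(n,i)·p₀^i·(1−p₀)^(n−i)
p-value (one-sided, H₁ less) = 0.37428
At α=0.1: p ≥ α → fail to reject H₀

reject H₀: no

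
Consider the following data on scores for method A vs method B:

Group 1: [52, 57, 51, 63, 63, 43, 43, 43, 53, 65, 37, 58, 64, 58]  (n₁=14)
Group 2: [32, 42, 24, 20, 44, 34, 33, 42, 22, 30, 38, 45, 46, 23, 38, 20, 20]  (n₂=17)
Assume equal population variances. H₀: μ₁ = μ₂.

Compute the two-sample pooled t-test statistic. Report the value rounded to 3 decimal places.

x̄₁=53.571, s₁=9.146, n₁=14
x̄₂=32.529, s₂=9.560, n₂=17
s_p² = [13·9.146² + 16·9.560²]/29 = 87.9194
SE = √(s_p²·(1/14+1/17)) = 3.3840
t = (53.571−32.529)/3.3840 = 6.2180
df = 29

test statistic = 6.218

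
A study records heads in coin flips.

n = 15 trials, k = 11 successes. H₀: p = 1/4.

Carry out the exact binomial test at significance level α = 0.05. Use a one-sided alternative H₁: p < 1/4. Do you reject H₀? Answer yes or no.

Exact binomial: n=15, k=11, p₀=1/4=0.2500
P(X≤11) from Σ C(n,i)·p₀^i·(1−p₀)^(n−i)
p-value (one-sided, H₁ less) = 0.99999
At α=0.05: p ≥ α → fail to reject H₀

reject H₀: no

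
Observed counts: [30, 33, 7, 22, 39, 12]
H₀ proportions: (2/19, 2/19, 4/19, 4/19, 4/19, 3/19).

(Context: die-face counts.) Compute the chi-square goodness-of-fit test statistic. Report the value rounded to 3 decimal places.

n = 143; E_i = n·p_i = [15.05, 15.05, 30.11, 30.11, 30.11, 22.58]
χ² = (30−15.05)²/15.05 + (33−15.05)²/15.05 + (7−30.11)²/30.11 + (22−30.11)²/30.11 + (39−30.11)²/30.11 + (12−22.58)²/22.58 = 63.7413
df = 5

test statistic = 63.741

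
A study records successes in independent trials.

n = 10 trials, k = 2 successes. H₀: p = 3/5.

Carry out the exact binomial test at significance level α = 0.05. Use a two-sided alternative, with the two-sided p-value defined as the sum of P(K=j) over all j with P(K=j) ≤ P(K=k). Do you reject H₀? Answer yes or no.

Exact binomial: n=10, k=2, p₀=3/5=0.6000
P(X=j) = C(n,j)·p₀^j·(1−p₀)^(n−j); p = Σ P(X=j) over j with P(X=j) ≤ P(X=2)
p-value (two-sided) = 0.01834
At α=0.05: p < α → reject H₀

reject H₀: yes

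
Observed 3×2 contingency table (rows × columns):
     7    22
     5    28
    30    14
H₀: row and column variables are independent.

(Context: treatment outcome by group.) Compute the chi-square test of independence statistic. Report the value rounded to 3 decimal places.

test statistic = 26.168

Row totals [29, 33, 44], col totals [42, 64], n=106
χ² = (7−11.49)²/11.49 + (22−17.51)²/17.51 + (5−13.08)²/13.08 + (28−19.92)²/19.92 + (30−17.43)²/17.43 + (14−26.57)²/26.57 = 26.1683
df = 2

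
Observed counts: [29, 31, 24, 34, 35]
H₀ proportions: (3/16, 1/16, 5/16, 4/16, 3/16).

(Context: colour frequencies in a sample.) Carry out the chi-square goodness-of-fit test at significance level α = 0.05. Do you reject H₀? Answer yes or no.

reject H₀: yes

n = 153; E_i = n·p_i = [28.69, 9.56, 47.81, 38.25, 28.69]
χ² = (29−28.69)²/28.69 + (31−9.56)²/9.56 + (24−47.81)²/47.81 + (34−38.25)²/38.25 + (35−28.69)²/28.69 = 61.7834
df = 4
p-value (upper-tail) = 0.00000
At α=0.05: p < α → reject H₀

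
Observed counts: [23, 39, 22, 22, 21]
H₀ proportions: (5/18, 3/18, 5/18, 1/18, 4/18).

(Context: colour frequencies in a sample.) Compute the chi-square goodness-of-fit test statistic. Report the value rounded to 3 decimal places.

n = 127; E_i = n·p_i = [35.28, 21.17, 35.28, 7.06, 28.22]
χ² = (23−35.28)²/35.28 + (39−21.17)²/21.17 + (22−35.28)²/35.28 + (22−7.06)²/7.06 + (21−28.22)²/28.22 = 57.7976
df = 4

test statistic = 57.798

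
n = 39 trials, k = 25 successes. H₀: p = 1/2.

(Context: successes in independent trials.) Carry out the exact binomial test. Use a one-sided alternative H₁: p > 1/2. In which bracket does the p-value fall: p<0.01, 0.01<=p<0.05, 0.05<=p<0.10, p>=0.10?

p-value bracket: 0.05<=p<0.10

Exact binomial: n=39, k=25, p₀=1/2=0.5000
P(X≥25) from Σ C(n,i)·p₀^i·(1−p₀)^(n−i)
p-value (one-sided, H₁ greater) = 0.05406
→ bracket: 0.05<=p<0.10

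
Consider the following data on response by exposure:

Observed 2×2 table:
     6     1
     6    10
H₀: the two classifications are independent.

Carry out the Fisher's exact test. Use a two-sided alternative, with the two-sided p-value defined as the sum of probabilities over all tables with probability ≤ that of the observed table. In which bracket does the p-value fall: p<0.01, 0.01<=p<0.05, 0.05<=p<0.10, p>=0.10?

Margins: r₁=7, r₂=16, c₁=12, c₂=11, n=23
p_obs = C(7,6)·C(16,6)/C(23,12); sum pmf over tables with pmf ≤ p_obs
p-value (two-sided) = 0.06865
→ bracket: 0.05<=p<0.10

p-value bracket: 0.05<=p<0.10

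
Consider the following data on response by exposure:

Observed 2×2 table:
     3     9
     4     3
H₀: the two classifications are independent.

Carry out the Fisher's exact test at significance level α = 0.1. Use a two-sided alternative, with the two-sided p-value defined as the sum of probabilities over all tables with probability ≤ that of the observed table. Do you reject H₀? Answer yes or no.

reject H₀: no

Margins: r₁=12, r₂=7, c₁=7, c₂=12, n=19
p_obs = C(12,3)·C(7,4)/C(19,7); sum pmf over tables with pmf ≤ p_obs
p-value (two-sided) = 0.32609
At α=0.1: p ≥ α → fail to reject H₀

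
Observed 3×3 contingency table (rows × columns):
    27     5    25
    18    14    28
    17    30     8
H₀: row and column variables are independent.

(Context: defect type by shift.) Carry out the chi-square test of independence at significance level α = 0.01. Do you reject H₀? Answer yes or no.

Row totals [57, 60, 55], col totals [62, 49, 61], n=172
χ² = (27−20.55)²/20.55 + (5−16.24)²/16.24 + (25−20.22)²/20.22 + (18−21.63)²/21.63 + (14−17.09)²/17.09 + (28−21.28)²/21.28 + (17−19.83)²/19.83 + (30−15.67)²/15.67 + (8−19.51)²/19.51 = 34.5264
df = 4
p-value (upper-tail) = 0.00000
At α=0.01: p < α → reject H₀

reject H₀: yes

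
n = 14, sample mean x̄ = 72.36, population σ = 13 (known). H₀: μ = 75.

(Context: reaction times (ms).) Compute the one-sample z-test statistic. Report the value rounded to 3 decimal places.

test statistic = -0.760

SE = σ/√n = 13/√14 = 3.4744
z = (x̄−μ₀)/SE = (72.36−75)/3.4744 = -0.7598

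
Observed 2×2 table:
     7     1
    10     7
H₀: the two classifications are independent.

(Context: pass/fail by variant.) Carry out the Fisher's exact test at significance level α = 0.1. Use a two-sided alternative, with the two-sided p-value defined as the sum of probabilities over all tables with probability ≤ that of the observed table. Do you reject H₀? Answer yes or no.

reject H₀: no

Margins: r₁=8, r₂=17, c₁=17, c₂=8, n=25
p_obs = C(8,7)·C(17,10)/C(25,17); sum pmf over tables with pmf ≤ p_obs
p-value (two-sided) = 0.20518
At α=0.1: p ≥ α → fail to reject H₀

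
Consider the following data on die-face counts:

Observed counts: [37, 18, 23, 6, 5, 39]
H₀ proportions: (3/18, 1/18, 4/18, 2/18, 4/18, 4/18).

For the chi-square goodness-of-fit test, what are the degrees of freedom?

degrees of freedom = 5

df = k − 1 = 6 − 1 = 5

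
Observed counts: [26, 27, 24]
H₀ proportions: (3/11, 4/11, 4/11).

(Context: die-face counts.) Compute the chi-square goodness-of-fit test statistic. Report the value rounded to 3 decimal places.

n = 77; E_i = n·p_i = [21.00, 28.00, 28.00]
χ² = (26−21.00)²/21.00 + (27−28.00)²/28.00 + (24−28.00)²/28.00 = 1.7976
df = 2

test statistic = 1.798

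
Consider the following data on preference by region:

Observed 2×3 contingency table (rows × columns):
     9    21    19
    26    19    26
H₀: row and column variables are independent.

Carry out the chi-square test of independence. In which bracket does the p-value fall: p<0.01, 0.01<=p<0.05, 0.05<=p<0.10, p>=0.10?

Row totals [49, 71], col totals [35, 40, 45], n=120
χ² = (9−14.29)²/14.29 + (21−16.33)²/16.33 + (19−18.38)²/18.38 + (26−20.71)²/20.71 + (19−23.67)²/23.67 + (26−26.62)²/26.62 = 5.6010
df = 2
p-value (upper-tail) = 0.06078
→ bracket: 0.05<=p<0.10

p-value bracket: 0.05<=p<0.10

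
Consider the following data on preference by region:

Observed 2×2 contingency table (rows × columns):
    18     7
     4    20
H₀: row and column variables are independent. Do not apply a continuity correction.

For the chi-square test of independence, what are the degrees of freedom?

df = (r−1)(c−1) = (2−1)·(2−1) = 1

degrees of freedom = 1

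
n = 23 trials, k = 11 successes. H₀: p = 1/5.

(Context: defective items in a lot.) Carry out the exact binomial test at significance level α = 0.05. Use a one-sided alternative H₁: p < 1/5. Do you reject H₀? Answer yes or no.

reject H₀: no

Exact binomial: n=23, k=11, p₀=1/5=0.2000
P(X≤11) from Σ C(n,i)·p₀^i·(1−p₀)^(n−i)
p-value (one-sided, H₁ less) = 0.99940
At α=0.05: p ≥ α → fail to reject H₀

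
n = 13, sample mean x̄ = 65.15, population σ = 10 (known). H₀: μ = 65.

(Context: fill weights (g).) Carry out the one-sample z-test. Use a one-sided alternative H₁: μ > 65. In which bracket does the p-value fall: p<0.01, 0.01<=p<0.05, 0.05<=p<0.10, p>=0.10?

p-value bracket: p>=0.10

SE = σ/√n = 10/√13 = 2.7735
z = (x̄−μ₀)/SE = (65.15−65)/2.7735 = 0.0541
p-value (one-sided, H₁ greater) = 0.47843
→ bracket: p>=0.10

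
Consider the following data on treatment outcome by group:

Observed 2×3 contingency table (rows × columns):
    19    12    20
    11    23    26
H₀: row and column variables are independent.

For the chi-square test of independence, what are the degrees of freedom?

df = (r−1)(c−1) = (2−1)·(3−1) = 2

degrees of freedom = 2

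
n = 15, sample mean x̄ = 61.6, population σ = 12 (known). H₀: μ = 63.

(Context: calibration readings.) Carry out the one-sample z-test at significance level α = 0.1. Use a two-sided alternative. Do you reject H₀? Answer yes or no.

SE = σ/√n = 12/√15 = 3.0984
z = (x̄−μ₀)/SE = (61.6−63)/3.0984 = -0.4518
p-value (two-sided) = 0.65138
At α=0.1: p ≥ α → fail to reject H₀

reject H₀: no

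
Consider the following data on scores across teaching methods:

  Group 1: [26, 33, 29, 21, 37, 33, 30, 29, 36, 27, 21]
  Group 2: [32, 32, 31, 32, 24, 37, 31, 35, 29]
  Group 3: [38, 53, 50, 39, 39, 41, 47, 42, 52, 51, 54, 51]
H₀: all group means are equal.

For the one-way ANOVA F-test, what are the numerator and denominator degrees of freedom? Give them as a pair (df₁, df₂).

degrees of freedom = [2, 29]

k = 3 groups, N = 32 total
df = (k−1, N−k) = (3−1, 32−3) = (2, 29)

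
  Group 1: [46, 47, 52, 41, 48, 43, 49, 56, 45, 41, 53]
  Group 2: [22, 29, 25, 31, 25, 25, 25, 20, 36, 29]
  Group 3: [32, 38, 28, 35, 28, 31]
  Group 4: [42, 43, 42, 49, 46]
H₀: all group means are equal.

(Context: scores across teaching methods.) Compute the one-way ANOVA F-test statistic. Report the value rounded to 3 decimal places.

Group means [47.36, 26.70, 32.00, 44.40], grand mean 37.562
SSB = Σnᵢ(x̄ᵢ−x̄)² = 2656.030; SSW = ΣΣ(x−x̄ᵢ)² = 547.845
MSB = 2656.030/3 = 885.3432; MSW = 547.845/28 = 19.5659
F = MSB/MSW = 45.2493
df = (3, 28)

test statistic = 45.249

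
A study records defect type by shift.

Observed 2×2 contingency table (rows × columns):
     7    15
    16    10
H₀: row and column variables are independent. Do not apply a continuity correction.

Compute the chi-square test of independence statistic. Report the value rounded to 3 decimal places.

Row totals [22, 26], col totals [23, 25], n=48
χ² = (7−10.54)²/10.54 + (15−11.46)²/11.46 + (16−12.46)²/12.46 + (10−13.54)²/13.54 = 4.2177
df = 1

test statistic = 4.218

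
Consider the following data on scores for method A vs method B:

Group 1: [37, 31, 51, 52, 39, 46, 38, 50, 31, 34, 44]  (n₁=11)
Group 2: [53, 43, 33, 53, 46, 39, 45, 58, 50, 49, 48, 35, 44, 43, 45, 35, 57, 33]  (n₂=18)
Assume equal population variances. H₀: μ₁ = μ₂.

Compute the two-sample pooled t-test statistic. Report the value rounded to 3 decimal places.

test statistic = -1.262

x̄₁=41.182, s₁=7.833, n₁=11
x̄₂=44.944, s₂=7.765, n₂=18
s_p² = [10·7.833² + 17·7.765²]/27 = 60.6882
SE = √(s_p²·(1/11+1/18)) = 2.9814
t = (41.182−44.944)/2.9814 = -1.2620
df = 27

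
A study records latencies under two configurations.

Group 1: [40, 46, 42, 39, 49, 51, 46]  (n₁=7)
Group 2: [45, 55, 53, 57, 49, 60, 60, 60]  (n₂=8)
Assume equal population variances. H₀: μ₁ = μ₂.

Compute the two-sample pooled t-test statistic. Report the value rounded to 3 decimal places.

x̄₁=44.714, s₁=4.536, n₁=7
x̄₂=54.875, s₂=5.592, n₂=8
s_p² = [6·4.536² + 7·5.592²]/13 = 26.3310
SE = √(s_p²·(1/7+1/8)) = 2.6557
t = (44.714−54.875)/2.6557 = -3.8259
df = 13

test statistic = -3.826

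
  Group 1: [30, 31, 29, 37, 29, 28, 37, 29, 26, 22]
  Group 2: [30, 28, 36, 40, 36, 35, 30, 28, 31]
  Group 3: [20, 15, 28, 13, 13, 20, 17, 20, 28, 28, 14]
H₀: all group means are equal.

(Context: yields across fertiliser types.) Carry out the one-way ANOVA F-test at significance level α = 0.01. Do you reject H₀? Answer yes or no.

Group means [29.80, 32.67, 19.64], grand mean 26.933
SSB = Σnᵢ(x̄ᵢ−x̄)² = 963.721; SSW = ΣΣ(x−x̄ᵢ)² = 686.145
MSB = 963.721/2 = 481.8606; MSW = 686.145/27 = 25.4128
F = MSB/MSW = 18.9613
df = (2, 27)
p-value (upper-tail) = 0.00001
At α=0.01: p < α → reject H₀

reject H₀: yes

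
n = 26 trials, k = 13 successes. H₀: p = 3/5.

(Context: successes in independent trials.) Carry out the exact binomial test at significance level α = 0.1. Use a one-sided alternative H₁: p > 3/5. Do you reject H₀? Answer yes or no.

reject H₀: no

Exact binomial: n=26, k=13, p₀=3/5=0.6000
P(X≥13) from Σ C(n,i)·p₀^i·(1−p₀)^(n−i)
p-value (one-sided, H₁ greater) = 0.89181
At α=0.1: p ≥ α → fail to reject H₀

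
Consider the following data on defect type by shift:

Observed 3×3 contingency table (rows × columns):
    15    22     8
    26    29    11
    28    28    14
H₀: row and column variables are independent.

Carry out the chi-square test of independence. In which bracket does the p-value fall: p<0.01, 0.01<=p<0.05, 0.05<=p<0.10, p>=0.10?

p-value bracket: p>=0.10

Row totals [45, 66, 70], col totals [69, 79, 33], n=181
χ² = (15−17.15)²/17.15 + (22−19.64)²/19.64 + (8−8.20)²/8.20 + (26−25.16)²/25.16 + (29−28.81)²/28.81 + (11−12.03)²/12.03 + (28−26.69)²/26.69 + (28−30.55)²/30.55 + (14−12.76)²/12.76 = 1.0752
df = 4
p-value (upper-tail) = 0.89819
→ bracket: p>=0.10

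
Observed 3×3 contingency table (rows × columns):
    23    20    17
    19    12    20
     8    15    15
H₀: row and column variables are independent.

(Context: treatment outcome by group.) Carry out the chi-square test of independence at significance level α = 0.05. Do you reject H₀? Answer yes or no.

Row totals [60, 51, 38], col totals [50, 47, 52], n=149
χ² = (23−20.13)²/20.13 + (20−18.93)²/18.93 + (17−20.94)²/20.94 + (19−17.11)²/17.11 + (12−16.09)²/16.09 + (20−17.80)²/17.80 + (8−12.75)²/12.75 + (15−11.99)²/11.99 + (15−13.26)²/13.26 = 5.4846
df = 4
p-value (upper-tail) = 0.24109
At α=0.05: p ≥ α → fail to reject H₀

reject H₀: no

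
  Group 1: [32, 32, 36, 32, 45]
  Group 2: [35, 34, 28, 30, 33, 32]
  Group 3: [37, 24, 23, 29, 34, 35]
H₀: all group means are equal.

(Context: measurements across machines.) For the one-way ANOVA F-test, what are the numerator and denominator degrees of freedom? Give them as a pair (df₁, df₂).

k = 3 groups, N = 17 total
df = (k−1, N−k) = (3−1, 17−3) = (2, 14)

degrees of freedom = [2, 14]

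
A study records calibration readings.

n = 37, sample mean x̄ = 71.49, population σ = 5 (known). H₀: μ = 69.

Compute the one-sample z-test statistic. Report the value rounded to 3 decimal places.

SE = σ/√n = 5/√37 = 0.8220
z = (x̄−μ₀)/SE = (71.49−69)/0.8220 = 3.0292

test statistic = 3.029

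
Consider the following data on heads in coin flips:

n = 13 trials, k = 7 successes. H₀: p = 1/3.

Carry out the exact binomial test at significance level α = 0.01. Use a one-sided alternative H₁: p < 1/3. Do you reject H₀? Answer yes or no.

Exact binomial: n=13, k=7, p₀=1/3=0.3333
P(X≤7) from Σ C(n,i)·p₀^i·(1−p₀)^(n−i)
p-value (one-sided, H₁ less) = 0.96535
At α=0.01: p ≥ α → fail to reject H₀

reject H₀: no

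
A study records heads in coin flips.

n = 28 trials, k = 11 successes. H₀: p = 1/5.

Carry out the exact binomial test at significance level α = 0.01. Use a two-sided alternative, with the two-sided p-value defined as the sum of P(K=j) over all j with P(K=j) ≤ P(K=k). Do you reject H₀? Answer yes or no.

reject H₀: no

Exact binomial: n=28, k=11, p₀=1/5=0.2000
P(X=j) = C(n,j)·p₀^j·(1−p₀)^(n−j); p = Σ P(X=j) over j with P(X=j) ≤ P(X=11)
p-value (two-sided) = 0.01680
At α=0.01: p ≥ α → fail to reject H₀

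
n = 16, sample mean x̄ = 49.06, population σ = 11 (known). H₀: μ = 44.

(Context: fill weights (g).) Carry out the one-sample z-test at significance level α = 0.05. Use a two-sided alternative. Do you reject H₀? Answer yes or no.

SE = σ/√n = 11/√16 = 2.7500
z = (x̄−μ₀)/SE = (49.06−44)/2.7500 = 1.8400
p-value (two-sided) = 0.06577
At α=0.05: p ≥ α → fail to reject H₀

reject H₀: no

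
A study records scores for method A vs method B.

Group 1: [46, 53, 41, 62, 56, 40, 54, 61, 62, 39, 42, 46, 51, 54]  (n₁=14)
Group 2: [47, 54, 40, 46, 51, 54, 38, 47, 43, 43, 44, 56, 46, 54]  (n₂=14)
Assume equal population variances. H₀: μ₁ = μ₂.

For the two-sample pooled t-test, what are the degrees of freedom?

df = n₁ + n₂ − 2 = 14 + 14 − 2 = 26

degrees of freedom = 26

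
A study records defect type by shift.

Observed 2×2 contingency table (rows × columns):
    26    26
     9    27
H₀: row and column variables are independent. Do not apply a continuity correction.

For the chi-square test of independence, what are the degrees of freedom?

df = (r−1)(c−1) = (2−1)·(2−1) = 1

degrees of freedom = 1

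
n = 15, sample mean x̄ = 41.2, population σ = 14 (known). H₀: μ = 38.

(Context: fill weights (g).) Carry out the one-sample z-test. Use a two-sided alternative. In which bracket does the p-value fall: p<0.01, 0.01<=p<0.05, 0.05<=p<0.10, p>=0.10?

p-value bracket: p>=0.10

SE = σ/√n = 14/√15 = 3.6148
z = (x̄−μ₀)/SE = (41.2−38)/3.6148 = 0.8853
p-value (two-sided) = 0.37602
→ bracket: p>=0.10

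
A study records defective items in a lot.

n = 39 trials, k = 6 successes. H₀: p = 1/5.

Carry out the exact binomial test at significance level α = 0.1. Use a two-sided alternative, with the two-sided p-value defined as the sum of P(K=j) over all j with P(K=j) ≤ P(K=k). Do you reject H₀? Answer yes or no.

Exact binomial: n=39, k=6, p₀=1/5=0.2000
P(X=j) = C(n,j)·p₀^j·(1−p₀)^(n−j); p = Σ P(X=j) over j with P(X=j) ≤ P(X=6)
p-value (two-sided) = 0.55372
At α=0.1: p ≥ α → fail to reject H₀

reject H₀: no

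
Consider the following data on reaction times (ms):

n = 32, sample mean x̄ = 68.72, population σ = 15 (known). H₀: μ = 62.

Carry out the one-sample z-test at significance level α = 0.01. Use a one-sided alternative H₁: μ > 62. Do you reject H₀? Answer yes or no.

reject H₀: yes

SE = σ/√n = 15/√32 = 2.6517
z = (x̄−μ₀)/SE = (68.72−62)/2.6517 = 2.5343
p-value (one-sided, H₁ greater) = 0.00563
At α=0.01: p < α → reject H₀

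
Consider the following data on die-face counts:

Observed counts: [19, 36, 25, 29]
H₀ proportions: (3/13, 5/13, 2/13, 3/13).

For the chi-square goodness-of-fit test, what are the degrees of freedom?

df = k − 1 = 4 − 1 = 3

degrees of freedom = 3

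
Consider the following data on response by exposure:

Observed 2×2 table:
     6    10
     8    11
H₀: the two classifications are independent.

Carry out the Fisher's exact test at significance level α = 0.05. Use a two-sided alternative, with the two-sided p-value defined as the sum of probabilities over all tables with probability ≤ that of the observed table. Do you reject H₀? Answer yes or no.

reject H₀: no

Margins: r₁=16, r₂=19, c₁=14, c₂=21, n=35
p_obs = C(16,6)·C(19,8)/C(35,14); sum pmf over tables with pmf ≤ p_obs
p-value (two-sided) = 1.00000
At α=0.05: p ≥ α → fail to reject H₀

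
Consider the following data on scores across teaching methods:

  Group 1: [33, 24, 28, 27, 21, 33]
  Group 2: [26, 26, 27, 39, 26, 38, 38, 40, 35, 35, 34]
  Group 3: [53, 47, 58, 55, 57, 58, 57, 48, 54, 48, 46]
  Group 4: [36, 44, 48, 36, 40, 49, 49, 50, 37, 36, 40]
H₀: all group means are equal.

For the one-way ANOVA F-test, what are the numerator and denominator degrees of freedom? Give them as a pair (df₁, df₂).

k = 4 groups, N = 39 total
df = (k−1, N−k) = (4−1, 39−4) = (3, 35)

degrees of freedom = [3, 35]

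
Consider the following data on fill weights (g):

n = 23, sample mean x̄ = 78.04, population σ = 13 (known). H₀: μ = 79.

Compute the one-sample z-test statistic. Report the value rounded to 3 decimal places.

SE = σ/√n = 13/√23 = 2.7107
z = (x̄−μ₀)/SE = (78.04−79)/2.7107 = -0.3542

test statistic = -0.354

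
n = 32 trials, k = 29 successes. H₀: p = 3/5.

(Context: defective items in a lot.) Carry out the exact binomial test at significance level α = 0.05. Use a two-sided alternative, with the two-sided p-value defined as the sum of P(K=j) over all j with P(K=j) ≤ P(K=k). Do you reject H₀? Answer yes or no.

Exact binomial: n=32, k=29, p₀=3/5=0.6000
P(X=j) = C(n,j)·p₀^j·(1−p₀)^(n−j); p = Σ P(X=j) over j with P(X=j) ≤ P(X=29)
p-value (two-sided) = 0.00020
At α=0.05: p < α → reject H₀

reject H₀: yes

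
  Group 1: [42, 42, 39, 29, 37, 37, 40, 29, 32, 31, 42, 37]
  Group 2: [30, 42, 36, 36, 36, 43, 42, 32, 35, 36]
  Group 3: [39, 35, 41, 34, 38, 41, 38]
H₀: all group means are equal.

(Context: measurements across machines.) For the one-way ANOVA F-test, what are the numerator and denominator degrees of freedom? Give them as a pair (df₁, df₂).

k = 3 groups, N = 29 total
df = (k−1, N−k) = (3−1, 29−3) = (2, 26)

degrees of freedom = [2, 26]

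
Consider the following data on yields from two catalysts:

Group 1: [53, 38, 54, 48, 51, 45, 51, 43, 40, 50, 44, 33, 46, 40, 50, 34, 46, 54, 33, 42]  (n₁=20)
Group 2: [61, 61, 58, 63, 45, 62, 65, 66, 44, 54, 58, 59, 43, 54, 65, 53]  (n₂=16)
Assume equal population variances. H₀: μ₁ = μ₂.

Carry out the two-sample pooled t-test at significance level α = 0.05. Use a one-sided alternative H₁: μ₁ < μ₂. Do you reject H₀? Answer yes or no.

x̄₁=44.750, s₁=6.805, n₁=20
x̄₂=56.938, s₂=7.532, n₂=16
s_p² = [19·6.805² + 15·7.532²]/34 = 50.9026
SE = √(s_p²·(1/20+1/16)) = 2.3930
t = (44.750−56.938)/2.3930 = -5.0929
df = 34
p-value (one-sided, H₁ less) = 0.00001
At α=0.05: p < α → reject H₀

reject H₀: yes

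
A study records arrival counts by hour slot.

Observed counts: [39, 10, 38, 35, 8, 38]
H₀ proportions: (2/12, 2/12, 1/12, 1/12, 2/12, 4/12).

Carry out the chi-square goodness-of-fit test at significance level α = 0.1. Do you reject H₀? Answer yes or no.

reject H₀: yes

n = 168; E_i = n·p_i = [28.00, 28.00, 14.00, 14.00, 28.00, 56.00]
χ² = (39−28.00)²/28.00 + (10−28.00)²/28.00 + (38−14.00)²/14.00 + (35−14.00)²/14.00 + (8−28.00)²/28.00 + (38−56.00)²/56.00 = 108.6071
df = 5
p-value (upper-tail) = 0.00000
At α=0.1: p < α → reject H₀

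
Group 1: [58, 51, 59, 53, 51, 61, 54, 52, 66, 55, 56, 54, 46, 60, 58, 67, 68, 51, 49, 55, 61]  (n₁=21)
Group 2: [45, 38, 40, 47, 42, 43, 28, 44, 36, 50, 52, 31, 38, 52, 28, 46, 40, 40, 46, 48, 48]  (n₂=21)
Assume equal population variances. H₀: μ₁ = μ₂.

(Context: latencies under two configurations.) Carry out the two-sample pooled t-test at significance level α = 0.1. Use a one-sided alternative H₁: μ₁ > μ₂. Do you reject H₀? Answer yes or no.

x̄₁=56.429, s₁=5.929, n₁=21
x̄₂=42.000, s₂=7.071, n₂=21
s_p² = [20·5.929² + 20·7.071²]/40 = 42.5786
SE = √(s_p²·(1/21+1/21)) = 2.0137
t = (56.429−42.000)/2.0137 = 7.1651
df = 40
p-value (one-sided, H₁ greater) = 0.00000
At α=0.1: p < α → reject H₀

reject H₀: yes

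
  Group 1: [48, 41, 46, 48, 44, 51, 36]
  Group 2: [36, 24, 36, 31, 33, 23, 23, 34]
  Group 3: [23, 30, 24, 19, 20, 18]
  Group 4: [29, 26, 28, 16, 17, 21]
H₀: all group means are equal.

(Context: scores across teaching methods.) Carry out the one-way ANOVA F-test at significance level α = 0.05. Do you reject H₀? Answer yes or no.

Group means [44.86, 30.00, 22.33, 22.83], grand mean 30.556
SSB = Σnᵢ(x̄ᵢ−x̄)² = 2197.643; SSW = ΣΣ(x−x̄ᵢ)² = 641.024
MSB = 2197.643/3 = 732.5476; MSW = 641.024/23 = 27.8706
F = MSB/MSW = 26.2839
df = (3, 23)
p-value (upper-tail) = 0.00000
At α=0.05: p < α → reject H₀

reject H₀: yes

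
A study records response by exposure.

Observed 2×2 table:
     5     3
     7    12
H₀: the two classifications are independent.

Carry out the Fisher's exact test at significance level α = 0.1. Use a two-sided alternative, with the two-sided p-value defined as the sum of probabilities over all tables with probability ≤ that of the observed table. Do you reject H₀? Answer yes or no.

reject H₀: no

Margins: r₁=8, r₂=19, c₁=12, c₂=15, n=27
p_obs = C(8,5)·C(19,7)/C(27,12); sum pmf over tables with pmf ≤ p_obs
p-value (two-sided) = 0.39807
At α=0.1: p ≥ α → fail to reject H₀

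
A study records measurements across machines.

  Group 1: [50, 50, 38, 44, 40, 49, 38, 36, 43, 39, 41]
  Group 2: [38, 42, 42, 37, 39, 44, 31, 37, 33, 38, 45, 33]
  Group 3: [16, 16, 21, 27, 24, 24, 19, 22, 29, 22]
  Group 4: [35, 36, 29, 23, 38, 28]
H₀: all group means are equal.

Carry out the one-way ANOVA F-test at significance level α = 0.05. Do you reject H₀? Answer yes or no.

reject H₀: yes

Group means [42.55, 38.25, 22.00, 31.50], grand mean 34.256
SSB = Σnᵢ(x̄ᵢ−x̄)² = 2494.959; SSW = ΣΣ(x−x̄ᵢ)² = 808.477
MSB = 2494.959/3 = 831.6529; MSW = 808.477/35 = 23.0994
F = MSB/MSW = 36.0033
df = (3, 35)
p-value (upper-tail) = 0.00000
At α=0.05: p < α → reject H₀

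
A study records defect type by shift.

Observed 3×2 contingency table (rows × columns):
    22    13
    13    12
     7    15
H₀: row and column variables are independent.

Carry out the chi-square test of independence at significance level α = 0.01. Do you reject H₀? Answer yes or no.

Row totals [35, 25, 22], col totals [42, 40], n=82
χ² = (22−17.93)²/17.93 + (13−17.07)²/17.07 + (13−12.80)²/12.80 + (12−12.20)²/12.20 + (7−11.27)²/11.27 + (15−10.73)²/10.73 = 5.2177
df = 2
p-value (upper-tail) = 0.07362
At α=0.01: p ≥ α → fail to reject H₀

reject H₀: no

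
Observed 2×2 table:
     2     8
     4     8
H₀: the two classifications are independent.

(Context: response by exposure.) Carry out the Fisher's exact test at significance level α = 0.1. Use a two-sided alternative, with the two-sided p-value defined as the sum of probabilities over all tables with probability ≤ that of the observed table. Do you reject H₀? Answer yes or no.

reject H₀: no

Margins: r₁=10, r₂=12, c₁=6, c₂=16, n=22
p_obs = C(10,2)·C(12,4)/C(22,6); sum pmf over tables with pmf ≤ p_obs
p-value (two-sided) = 0.64617
At α=0.1: p ≥ α → fail to reject H₀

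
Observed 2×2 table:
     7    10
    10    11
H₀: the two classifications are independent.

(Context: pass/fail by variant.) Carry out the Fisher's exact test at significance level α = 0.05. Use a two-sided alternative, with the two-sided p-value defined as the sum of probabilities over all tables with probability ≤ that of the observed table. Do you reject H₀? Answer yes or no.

Margins: r₁=17, r₂=21, c₁=17, c₂=21, n=38
p_obs = C(17,7)·C(21,10)/C(38,17); sum pmf over tables with pmf ≤ p_obs
p-value (two-sided) = 0.75173
At α=0.05: p ≥ α → fail to reject H₀

reject H₀: no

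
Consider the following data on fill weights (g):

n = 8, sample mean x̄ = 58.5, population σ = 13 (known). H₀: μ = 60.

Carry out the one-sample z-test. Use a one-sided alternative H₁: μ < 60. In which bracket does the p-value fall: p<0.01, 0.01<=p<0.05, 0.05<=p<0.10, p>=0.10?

SE = σ/√n = 13/√8 = 4.5962
z = (x̄−μ₀)/SE = (58.5−60)/4.5962 = -0.3264
p-value (one-sided, H₁ less) = 0.37208
→ bracket: p>=0.10

p-value bracket: p>=0.10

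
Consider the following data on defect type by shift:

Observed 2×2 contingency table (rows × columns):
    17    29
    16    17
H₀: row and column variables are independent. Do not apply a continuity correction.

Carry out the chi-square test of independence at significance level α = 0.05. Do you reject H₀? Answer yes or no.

Row totals [46, 33], col totals [33, 46], n=79
χ² = (17−19.22)²/19.22 + (29−26.78)²/26.78 + (16−13.78)²/13.78 + (17−19.22)²/19.22 = 1.0499
df = 1
p-value (upper-tail) = 0.30552
At α=0.05: p ≥ α → fail to reject H₀

reject H₀: no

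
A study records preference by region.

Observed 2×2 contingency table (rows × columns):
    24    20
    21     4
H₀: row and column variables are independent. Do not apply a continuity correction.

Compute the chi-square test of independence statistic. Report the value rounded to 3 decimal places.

test statistic = 6.097

Row totals [44, 25], col totals [45, 24], n=69
χ² = (24−28.70)²/28.70 + (20−15.30)²/15.30 + (21−16.30)²/16.30 + (4−8.70)²/8.70 = 6.0971
df = 1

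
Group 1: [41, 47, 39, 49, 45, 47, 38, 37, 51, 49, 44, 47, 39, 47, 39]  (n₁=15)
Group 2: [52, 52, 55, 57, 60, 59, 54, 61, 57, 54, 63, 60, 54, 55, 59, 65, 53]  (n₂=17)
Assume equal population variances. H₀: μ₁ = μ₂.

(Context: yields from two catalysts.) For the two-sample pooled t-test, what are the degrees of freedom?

df = n₁ + n₂ − 2 = 15 + 17 − 2 = 30

degrees of freedom = 30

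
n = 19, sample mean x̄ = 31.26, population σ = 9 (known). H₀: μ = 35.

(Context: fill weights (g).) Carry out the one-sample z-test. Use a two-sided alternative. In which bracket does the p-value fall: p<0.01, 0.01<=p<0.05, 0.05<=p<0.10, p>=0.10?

SE = σ/√n = 9/√19 = 2.0647
z = (x̄−μ₀)/SE = (31.26−35)/2.0647 = -1.8114
p-value (two-sided) = 0.07008
→ bracket: 0.05<=p<0.10

p-value bracket: 0.05<=p<0.10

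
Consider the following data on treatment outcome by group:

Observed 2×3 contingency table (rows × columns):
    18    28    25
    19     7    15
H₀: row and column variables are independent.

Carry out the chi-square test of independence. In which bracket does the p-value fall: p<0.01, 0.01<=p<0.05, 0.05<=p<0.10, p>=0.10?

Row totals [71, 41], col totals [37, 35, 40], n=112
χ² = (18−23.46)²/23.46 + (28−22.19)²/22.19 + (25−25.36)²/25.36 + (19−13.54)²/13.54 + (7−12.81)²/12.81 + (15−14.64)²/14.64 = 7.6394
df = 2
p-value (upper-tail) = 0.02193
→ bracket: 0.01<=p<0.05

p-value bracket: 0.01<=p<0.05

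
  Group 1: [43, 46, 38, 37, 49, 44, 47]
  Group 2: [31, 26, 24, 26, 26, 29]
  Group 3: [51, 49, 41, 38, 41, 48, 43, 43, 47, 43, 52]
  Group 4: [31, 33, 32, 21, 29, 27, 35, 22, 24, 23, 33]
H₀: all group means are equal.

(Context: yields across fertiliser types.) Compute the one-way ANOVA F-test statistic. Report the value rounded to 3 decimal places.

Group means [43.43, 27.00, 45.09, 28.18], grand mean 36.343
SSB = Σnᵢ(x̄ᵢ−x̄)² = 2449.626; SSW = ΣΣ(x−x̄ᵢ)² = 612.260
MSB = 2449.626/3 = 816.5420; MSW = 612.260/31 = 19.7503
F = MSB/MSW = 41.3432
df = (3, 31)

test statistic = 41.343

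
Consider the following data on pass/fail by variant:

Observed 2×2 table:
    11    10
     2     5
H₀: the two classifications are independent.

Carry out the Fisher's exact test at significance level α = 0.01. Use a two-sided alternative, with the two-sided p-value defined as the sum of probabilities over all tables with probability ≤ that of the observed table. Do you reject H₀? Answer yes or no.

Margins: r₁=21, r₂=7, c₁=13, c₂=15, n=28
p_obs = C(21,11)·C(7,2)/C(28,13); sum pmf over tables with pmf ≤ p_obs
p-value (two-sided) = 0.39553
At α=0.01: p ≥ α → fail to reject H₀

reject H₀: no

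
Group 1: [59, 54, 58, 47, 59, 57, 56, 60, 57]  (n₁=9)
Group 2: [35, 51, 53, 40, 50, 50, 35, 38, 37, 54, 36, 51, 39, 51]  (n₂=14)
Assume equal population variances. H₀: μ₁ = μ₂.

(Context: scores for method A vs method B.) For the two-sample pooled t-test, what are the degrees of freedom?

df = n₁ + n₂ − 2 = 9 + 14 − 2 = 21

degrees of freedom = 21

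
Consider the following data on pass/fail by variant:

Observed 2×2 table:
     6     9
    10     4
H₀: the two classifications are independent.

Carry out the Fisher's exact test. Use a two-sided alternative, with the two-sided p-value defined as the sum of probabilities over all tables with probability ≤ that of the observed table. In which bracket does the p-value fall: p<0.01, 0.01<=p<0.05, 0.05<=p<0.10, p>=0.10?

p-value bracket: p>=0.10

Margins: r₁=15, r₂=14, c₁=16, c₂=13, n=29
p_obs = C(15,6)·C(14,10)/C(29,16); sum pmf over tables with pmf ≤ p_obs
p-value (two-sided) = 0.13942
→ bracket: p>=0.10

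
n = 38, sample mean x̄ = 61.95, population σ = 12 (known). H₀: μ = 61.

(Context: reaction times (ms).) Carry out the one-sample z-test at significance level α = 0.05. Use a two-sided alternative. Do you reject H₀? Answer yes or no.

reject H₀: no

SE = σ/√n = 12/√38 = 1.9467
z = (x̄−μ₀)/SE = (61.95−61)/1.9467 = 0.4880
p-value (two-sided) = 0.62554
At α=0.05: p ≥ α → fail to reject H₀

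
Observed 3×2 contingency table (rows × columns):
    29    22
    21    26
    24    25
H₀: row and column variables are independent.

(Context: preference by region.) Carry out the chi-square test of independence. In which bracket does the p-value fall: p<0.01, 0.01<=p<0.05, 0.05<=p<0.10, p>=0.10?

Row totals [51, 47, 49], col totals [74, 73], n=147
χ² = (29−25.67)²/25.67 + (22−25.33)²/25.33 + (21−23.66)²/23.66 + (26−23.34)²/23.34 + (24−24.67)²/24.67 + (25−24.33)²/24.33 = 1.5064
df = 2
p-value (upper-tail) = 0.47086
→ bracket: p>=0.10

p-value bracket: p>=0.10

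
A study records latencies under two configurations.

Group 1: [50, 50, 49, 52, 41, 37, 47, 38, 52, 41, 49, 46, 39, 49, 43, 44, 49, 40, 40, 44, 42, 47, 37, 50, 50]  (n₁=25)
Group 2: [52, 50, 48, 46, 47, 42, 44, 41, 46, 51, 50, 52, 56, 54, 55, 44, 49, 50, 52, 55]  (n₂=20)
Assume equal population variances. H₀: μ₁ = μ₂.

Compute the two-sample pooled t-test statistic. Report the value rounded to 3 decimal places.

x̄₁=45.040, s₁=4.920, n₁=25
x̄₂=49.200, s₂=4.384, n₂=20
s_p² = [24·4.920² + 19·4.384²]/43 = 22.0037
SE = √(s_p²·(1/25+1/20)) = 1.4072
t = (45.040−49.200)/1.4072 = -2.9561
df = 43

test statistic = -2.956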